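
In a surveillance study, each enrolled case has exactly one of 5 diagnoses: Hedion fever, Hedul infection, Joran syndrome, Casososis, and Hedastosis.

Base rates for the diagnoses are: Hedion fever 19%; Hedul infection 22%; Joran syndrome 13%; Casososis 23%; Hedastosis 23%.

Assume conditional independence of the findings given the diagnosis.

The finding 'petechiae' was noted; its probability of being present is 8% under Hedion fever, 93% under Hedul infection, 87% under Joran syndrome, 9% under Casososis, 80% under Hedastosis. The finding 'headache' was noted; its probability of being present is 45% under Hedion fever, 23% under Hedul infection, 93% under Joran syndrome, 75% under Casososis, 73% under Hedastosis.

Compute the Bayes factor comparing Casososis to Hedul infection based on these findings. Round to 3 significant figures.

0.316

Take the product of per-finding likelihoods under each hypothesis, then divide.
  Casososis: 0.09 × 0.75 = 0.0675
  Hedul infection: 0.93 × 0.23 = 0.2139
Bayes factor = 0.0675 / 0.2139 ≈ 0.316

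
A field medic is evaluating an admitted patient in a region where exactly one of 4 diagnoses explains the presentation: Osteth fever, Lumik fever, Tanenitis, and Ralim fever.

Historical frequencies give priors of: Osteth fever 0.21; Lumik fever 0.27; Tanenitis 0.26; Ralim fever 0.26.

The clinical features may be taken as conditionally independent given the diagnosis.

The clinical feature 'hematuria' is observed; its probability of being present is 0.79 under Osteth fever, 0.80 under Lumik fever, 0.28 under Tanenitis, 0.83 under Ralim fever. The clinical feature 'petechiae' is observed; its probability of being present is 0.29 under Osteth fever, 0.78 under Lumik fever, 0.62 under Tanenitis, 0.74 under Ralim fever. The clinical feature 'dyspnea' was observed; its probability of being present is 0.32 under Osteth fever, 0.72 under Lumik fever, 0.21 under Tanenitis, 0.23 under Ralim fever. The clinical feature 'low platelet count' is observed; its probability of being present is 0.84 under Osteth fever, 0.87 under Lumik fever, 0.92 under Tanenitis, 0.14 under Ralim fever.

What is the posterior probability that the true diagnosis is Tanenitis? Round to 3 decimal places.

Multiply each prior by the joint likelihood of the clinical feature pattern:
  Osteth fever: 0.21 × 0.79 × 0.29 × 0.32 × 0.84 = 0.012932
  Lumik fever: 0.27 × 0.80 × 0.78 × 0.72 × 0.87 = 0.10554
  Tanenitis: 0.26 × 0.28 × 0.62 × 0.21 × 0.92 = 0.0087203
  Ralim fever: 0.26 × 0.83 × 0.74 × 0.23 × 0.14 = 0.0051421
Normalizing constant Z = 0.012932 + 0.10554 + 0.0087203 + 0.0051421 = 0.13233.
P(Tanenitis | evidence) = 0.0087203 / 0.13233 ≈ 0.066.

0.066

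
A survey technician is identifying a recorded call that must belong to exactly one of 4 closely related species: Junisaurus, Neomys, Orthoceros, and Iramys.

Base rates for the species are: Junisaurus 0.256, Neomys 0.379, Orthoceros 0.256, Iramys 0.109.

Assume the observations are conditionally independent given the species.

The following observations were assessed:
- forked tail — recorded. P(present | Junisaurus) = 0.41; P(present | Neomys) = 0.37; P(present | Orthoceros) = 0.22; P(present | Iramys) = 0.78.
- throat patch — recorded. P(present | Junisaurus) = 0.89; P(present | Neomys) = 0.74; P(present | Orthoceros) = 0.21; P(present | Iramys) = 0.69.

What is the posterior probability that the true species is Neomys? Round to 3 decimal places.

0.388

For each hypothesis, the unnormalized posterior weight is prior × product of the observation likelihoods:
  Junisaurus: 0.256 × 0.41 × 0.89 = 0.093414
  Neomys: 0.379 × 0.37 × 0.74 = 0.10377
  Orthoceros: 0.256 × 0.22 × 0.21 = 0.011827
  Iramys: 0.109 × 0.78 × 0.69 = 0.058664
Normalizing constant Z = 0.093414 + 0.10377 + 0.011827 + 0.058664 = 0.26768.
P(Neomys | evidence) = 0.10377 / 0.26768 ≈ 0.388.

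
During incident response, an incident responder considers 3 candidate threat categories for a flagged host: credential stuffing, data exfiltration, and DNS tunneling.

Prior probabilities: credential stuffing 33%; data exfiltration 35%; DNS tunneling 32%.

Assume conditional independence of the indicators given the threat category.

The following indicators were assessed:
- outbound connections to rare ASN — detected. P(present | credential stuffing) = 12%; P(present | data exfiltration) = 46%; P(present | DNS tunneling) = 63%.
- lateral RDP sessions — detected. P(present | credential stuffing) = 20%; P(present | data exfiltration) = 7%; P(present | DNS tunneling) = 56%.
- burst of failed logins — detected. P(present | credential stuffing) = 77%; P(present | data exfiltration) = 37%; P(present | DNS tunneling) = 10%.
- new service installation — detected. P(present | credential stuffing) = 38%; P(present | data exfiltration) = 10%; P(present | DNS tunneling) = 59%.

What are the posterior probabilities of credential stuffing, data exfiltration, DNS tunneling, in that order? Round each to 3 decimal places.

0.247, 0.044, 0.709

For each hypothesis, the unnormalized posterior weight is prior × product of the indicator likelihoods:
  credential stuffing: 0.33 × 0.12 × 0.20 × 0.77 × 0.38 = 0.0023174
  data exfiltration: 0.35 × 0.46 × 0.07 × 0.37 × 0.10 = 0.00041699
  DNS tunneling: 0.32 × 0.63 × 0.56 × 0.10 × 0.59 = 0.0066609
Normalizing constant Z = 0.0023174 + 0.00041699 + 0.0066609 = 0.0093952.
P(credential stuffing | evidence) = 0.0023174 / 0.0093952 ≈ 0.247
P(data exfiltration | evidence) = 0.00041699 / 0.0093952 ≈ 0.044
P(DNS tunneling | evidence) = 0.0066609 / 0.0093952 ≈ 0.709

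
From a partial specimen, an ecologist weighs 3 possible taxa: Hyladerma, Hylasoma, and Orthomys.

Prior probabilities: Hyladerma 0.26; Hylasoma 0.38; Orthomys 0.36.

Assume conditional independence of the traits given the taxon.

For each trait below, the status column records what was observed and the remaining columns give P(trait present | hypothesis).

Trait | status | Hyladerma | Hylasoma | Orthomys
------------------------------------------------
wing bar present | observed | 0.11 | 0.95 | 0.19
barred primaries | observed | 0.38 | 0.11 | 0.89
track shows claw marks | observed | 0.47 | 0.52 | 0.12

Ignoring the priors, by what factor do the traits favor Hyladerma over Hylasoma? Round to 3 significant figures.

0.362

Joint likelihood of the trait pattern under each hypothesis:
  Hyladerma: 0.11 × 0.38 × 0.47 = 0.019646
  Hylasoma: 0.95 × 0.11 × 0.52 = 0.05434
Bayes factor = 0.019646 / 0.05434 ≈ 0.362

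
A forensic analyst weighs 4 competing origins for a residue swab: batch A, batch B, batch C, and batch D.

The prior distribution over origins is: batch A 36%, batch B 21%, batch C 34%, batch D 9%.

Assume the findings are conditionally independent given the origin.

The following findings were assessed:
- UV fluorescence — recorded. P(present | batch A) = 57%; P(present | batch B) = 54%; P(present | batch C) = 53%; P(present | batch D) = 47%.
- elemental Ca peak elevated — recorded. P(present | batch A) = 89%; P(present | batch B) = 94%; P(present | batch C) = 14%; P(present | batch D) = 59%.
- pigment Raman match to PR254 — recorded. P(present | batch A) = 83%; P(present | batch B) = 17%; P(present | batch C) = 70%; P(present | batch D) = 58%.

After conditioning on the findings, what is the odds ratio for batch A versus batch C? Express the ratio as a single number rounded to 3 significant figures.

8.58

Posterior odds equal prior odds times the likelihood ratio; only the two competing hypotheses matter.
  batch A: 0.36 × 0.57 × 0.89 × 0.83 = 0.15158
  batch C: 0.34 × 0.53 × 0.14 × 0.70 = 0.01766
Odds(batch A : batch C) = 0.15158 / 0.01766 ≈ 8.58.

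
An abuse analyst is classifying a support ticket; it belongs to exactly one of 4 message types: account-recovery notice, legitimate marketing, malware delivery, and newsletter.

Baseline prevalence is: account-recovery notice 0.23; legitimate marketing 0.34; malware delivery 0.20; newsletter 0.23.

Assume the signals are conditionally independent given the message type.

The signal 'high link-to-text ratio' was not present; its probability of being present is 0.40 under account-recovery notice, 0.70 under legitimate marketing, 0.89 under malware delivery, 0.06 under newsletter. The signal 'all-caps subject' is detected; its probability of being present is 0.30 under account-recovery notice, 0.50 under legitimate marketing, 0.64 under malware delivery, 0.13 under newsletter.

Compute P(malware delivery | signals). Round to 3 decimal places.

Multiply each prior by the joint likelihood of the signal pattern (using 1 − P(present | H) for each absent signal):
  account-recovery notice: 0.23 × (1 − 0.40) × 0.30 = 0.0414
  legitimate marketing: 0.34 × (1 − 0.70) × 0.50 = 0.051
  malware delivery: 0.20 × (1 − 0.89) × 0.64 = 0.01408
  newsletter: 0.23 × (1 − 0.06) × 0.13 = 0.028106
Normalizing constant Z = 0.0414 + 0.051 + 0.01408 + 0.028106 = 0.13459.
P(malware delivery | evidence) = 0.01408 / 0.13459 ≈ 0.105.

0.105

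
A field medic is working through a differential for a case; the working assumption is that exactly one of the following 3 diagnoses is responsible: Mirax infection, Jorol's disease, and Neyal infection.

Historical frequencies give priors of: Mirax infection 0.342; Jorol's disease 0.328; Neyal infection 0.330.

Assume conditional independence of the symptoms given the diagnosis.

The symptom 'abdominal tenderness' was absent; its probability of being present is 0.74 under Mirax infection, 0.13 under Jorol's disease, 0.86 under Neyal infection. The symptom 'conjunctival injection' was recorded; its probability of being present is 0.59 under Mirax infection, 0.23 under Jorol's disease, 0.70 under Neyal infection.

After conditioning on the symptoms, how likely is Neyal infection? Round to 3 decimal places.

For each hypothesis, the unnormalized posterior weight is prior × product of the symptom likelihoods (using 1 − P(present | H) for each absent symptom):
  Mirax infection: 0.342 × (1 − 0.74) × 0.59 = 0.052463
  Jorol's disease: 0.328 × (1 − 0.13) × 0.23 = 0.065633
  Neyal infection: 0.330 × (1 − 0.86) × 0.70 = 0.03234
Normalizing constant Z = 0.052463 + 0.065633 + 0.03234 = 0.15044.
P(Neyal infection | evidence) = 0.03234 / 0.15044 ≈ 0.215.

0.215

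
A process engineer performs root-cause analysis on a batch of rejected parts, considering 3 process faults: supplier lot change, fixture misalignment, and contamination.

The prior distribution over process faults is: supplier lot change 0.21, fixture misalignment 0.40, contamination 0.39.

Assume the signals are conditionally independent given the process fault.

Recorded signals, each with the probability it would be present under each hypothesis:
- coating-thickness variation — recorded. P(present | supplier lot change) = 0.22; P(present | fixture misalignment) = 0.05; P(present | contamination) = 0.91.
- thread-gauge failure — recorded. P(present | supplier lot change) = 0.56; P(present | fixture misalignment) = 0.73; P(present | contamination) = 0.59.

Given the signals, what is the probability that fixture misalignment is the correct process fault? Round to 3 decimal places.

0.058

By Bayes' rule with conditional independence, the unnormalized weight for each hypothesis is prior × ∏ likelihoods:
  supplier lot change: 0.21 × 0.22 × 0.56 = 0.025872
  fixture misalignment: 0.40 × 0.05 × 0.73 = 0.0146
  contamination: 0.39 × 0.91 × 0.59 = 0.20939
Normalizing constant Z = 0.025872 + 0.0146 + 0.20939 = 0.24986.
P(fixture misalignment | evidence) = 0.0146 / 0.24986 ≈ 0.058.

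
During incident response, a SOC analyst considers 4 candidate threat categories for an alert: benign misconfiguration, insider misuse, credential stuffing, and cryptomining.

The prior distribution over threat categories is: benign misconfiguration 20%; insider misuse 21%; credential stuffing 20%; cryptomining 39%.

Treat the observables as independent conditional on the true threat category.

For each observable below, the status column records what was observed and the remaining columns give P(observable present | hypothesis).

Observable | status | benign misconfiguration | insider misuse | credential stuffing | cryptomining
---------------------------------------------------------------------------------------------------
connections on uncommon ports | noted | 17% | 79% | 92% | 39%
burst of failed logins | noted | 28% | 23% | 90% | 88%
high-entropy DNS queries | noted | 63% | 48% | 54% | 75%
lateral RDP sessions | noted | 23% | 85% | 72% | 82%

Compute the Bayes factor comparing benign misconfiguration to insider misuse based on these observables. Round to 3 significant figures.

Take the product of per-observable likelihoods under each hypothesis, then divide.
  benign misconfiguration: 0.17 × 0.28 × 0.63 × 0.23 = 0.0068972
  insider misuse: 0.79 × 0.23 × 0.48 × 0.85 = 0.074134
Bayes factor = 0.0068972 / 0.074134 ≈ 0.0930

0.0930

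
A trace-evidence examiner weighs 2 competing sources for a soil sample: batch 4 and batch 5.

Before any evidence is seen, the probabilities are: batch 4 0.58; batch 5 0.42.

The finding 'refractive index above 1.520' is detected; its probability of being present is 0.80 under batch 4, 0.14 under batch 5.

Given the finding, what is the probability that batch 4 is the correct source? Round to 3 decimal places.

0.888

By Bayes' rule, the unnormalized weight for each hypothesis is prior × likelihood:
  batch 4: 0.58 × 0.80 = 0.464
  batch 5: 0.42 × 0.14 = 0.0588
The unnormalized weights sum to 0.5228.
P(batch 4 | evidence) = 0.464 / 0.5228 ≈ 0.888.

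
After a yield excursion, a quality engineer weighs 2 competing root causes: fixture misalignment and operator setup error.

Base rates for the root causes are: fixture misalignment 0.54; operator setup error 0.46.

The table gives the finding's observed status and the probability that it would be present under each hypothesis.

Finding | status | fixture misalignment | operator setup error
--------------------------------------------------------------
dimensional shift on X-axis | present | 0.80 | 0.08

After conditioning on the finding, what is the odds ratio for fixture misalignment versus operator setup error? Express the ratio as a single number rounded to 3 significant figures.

11.7

Posterior odds equal prior odds times the likelihood ratio; only the two competing hypotheses matter.
  fixture misalignment: 0.54 × 0.80 = 0.432
  operator setup error: 0.46 × 0.08 = 0.0368
Odds(fixture misalignment : operator setup error) = 0.432 / 0.0368 ≈ 11.7.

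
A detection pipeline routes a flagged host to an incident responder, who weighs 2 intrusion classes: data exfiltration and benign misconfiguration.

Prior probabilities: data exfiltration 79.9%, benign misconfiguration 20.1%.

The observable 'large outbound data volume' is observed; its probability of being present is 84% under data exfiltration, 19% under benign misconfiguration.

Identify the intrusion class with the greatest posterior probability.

data exfiltration

For each hypothesis, the unnormalized posterior weight is prior × likelihood:
  data exfiltration: 0.799 × 0.84 = 0.67116
  benign misconfiguration: 0.201 × 0.19 = 0.03819
Normalizing constant Z = 0.67116 + 0.03819 = 0.70935.
P(data exfiltration | evidence) ≈ 0.67116 / 0.70935 ≈ 0.946
P(benign misconfiguration | evidence) ≈ 0.03819 / 0.70935 ≈ 0.054
The largest is 0.946, so data exfiltration is most probable.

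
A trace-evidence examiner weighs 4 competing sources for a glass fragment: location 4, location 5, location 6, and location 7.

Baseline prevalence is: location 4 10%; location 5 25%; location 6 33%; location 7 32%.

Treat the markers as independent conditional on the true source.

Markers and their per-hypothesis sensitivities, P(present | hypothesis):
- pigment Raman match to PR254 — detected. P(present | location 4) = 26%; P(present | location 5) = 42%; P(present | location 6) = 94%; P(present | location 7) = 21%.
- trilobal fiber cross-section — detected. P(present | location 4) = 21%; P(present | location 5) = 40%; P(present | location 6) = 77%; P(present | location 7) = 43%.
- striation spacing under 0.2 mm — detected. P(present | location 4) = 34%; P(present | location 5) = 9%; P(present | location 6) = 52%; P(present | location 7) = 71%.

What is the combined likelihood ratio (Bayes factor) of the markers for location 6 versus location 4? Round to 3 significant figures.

20.3

Take the product of per-marker likelihoods under each hypothesis, then divide.
  location 6: 0.94 × 0.77 × 0.52 = 0.37638
  location 4: 0.26 × 0.21 × 0.34 = 0.018564
Bayes factor = 0.37638 / 0.018564 ≈ 20.3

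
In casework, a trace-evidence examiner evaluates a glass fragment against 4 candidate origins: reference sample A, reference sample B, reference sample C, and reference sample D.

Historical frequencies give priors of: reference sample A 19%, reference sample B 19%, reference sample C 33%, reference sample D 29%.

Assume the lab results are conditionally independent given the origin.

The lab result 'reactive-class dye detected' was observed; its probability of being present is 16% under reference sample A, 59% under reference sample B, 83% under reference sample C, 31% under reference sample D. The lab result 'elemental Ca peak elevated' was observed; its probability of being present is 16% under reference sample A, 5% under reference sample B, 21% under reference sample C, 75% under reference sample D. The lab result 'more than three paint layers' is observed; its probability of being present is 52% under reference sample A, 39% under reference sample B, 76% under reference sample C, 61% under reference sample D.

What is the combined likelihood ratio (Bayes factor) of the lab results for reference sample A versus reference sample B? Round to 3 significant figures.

1.16

Take the product of per-lab result likelihoods under each hypothesis, then divide.
  reference sample A: 0.16 × 0.16 × 0.52 = 0.013312
  reference sample B: 0.59 × 0.05 × 0.39 = 0.011505
Bayes factor = 0.013312 / 0.011505 ≈ 1.16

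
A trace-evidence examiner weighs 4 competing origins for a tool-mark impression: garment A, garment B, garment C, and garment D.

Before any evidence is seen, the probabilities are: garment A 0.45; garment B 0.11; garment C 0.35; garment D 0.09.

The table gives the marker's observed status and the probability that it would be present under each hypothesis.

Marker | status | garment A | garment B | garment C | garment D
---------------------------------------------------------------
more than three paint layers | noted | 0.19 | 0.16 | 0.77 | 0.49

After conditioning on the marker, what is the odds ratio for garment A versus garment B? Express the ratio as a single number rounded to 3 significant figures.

Unnormalized posterior weight (prior times the marker likelihood) for each of the two hypotheses:
  garment A: 0.45 × 0.19 = 0.0855
  garment B: 0.11 × 0.16 = 0.0176
Odds(garment A : garment B) = 0.0855 / 0.0176 ≈ 4.86.

4.86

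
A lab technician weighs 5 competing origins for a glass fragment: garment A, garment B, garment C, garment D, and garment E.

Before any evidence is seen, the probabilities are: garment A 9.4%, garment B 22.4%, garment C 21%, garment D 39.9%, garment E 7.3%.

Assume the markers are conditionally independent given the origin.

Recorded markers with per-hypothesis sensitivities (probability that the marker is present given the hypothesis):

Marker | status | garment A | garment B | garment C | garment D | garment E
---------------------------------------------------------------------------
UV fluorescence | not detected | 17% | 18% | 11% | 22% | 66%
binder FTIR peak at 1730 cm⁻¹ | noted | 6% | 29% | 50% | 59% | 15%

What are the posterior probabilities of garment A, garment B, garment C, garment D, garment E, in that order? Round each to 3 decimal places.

0.014, 0.157, 0.276, 0.542, 0.011

Multiply each prior by the joint likelihood of the marker pattern (using 1 − P(present | H) for each absent marker):
  garment A: 0.094 × (1 − 0.17) × 0.06 = 0.0046812
  garment B: 0.224 × (1 − 0.18) × 0.29 = 0.053267
  garment C: 0.210 × (1 − 0.11) × 0.50 = 0.09345
  garment D: 0.399 × (1 − 0.22) × 0.59 = 0.18362
  garment E: 0.073 × (1 − 0.66) × 0.15 = 0.003723
Marginal likelihood of the evidence = 0.33874.
P(garment A | evidence) = 0.0046812 / 0.33874 ≈ 0.014
P(garment B | evidence) = 0.053267 / 0.33874 ≈ 0.157
P(garment C | evidence) = 0.09345 / 0.33874 ≈ 0.276
P(garment D | evidence) = 0.18362 / 0.33874 ≈ 0.542
P(garment E | evidence) = 0.003723 / 0.33874 ≈ 0.011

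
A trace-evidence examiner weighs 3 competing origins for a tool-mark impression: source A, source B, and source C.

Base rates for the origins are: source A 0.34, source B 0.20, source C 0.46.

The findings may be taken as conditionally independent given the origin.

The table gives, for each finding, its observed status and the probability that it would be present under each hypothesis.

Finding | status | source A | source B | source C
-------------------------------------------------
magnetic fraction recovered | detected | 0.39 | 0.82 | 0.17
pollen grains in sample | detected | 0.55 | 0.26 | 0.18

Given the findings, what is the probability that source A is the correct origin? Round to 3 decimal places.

0.563

By Bayes' rule with conditional independence, the unnormalized weight for each hypothesis is prior × ∏ likelihoods:
  source A: 0.34 × 0.39 × 0.55 = 0.07293
  source B: 0.20 × 0.82 × 0.26 = 0.04264
  source C: 0.46 × 0.17 × 0.18 = 0.014076
The unnormalized weights sum to 0.12965.
P(source A | evidence) = 0.07293 / 0.12965 ≈ 0.563.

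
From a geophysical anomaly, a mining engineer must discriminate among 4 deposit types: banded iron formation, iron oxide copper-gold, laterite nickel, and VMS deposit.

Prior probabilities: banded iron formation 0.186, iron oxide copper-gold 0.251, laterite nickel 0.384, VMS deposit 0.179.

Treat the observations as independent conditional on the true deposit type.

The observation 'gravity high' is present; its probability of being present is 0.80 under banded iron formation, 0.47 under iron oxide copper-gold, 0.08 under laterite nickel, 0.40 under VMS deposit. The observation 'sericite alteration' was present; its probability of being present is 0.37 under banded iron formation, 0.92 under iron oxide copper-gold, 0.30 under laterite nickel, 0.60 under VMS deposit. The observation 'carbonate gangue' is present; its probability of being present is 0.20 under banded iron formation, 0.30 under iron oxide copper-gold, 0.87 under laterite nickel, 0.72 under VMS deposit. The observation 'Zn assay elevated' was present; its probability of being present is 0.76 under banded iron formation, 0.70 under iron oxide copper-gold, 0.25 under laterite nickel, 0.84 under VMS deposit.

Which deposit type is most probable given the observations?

Multiply each prior by the joint likelihood of the evidence pattern:
  banded iron formation: 0.186 × 0.80 × 0.37 × 0.20 × 0.76 = 0.0083685
  iron oxide copper-gold: 0.251 × 0.47 × 0.92 × 0.30 × 0.70 = 0.022792
  laterite nickel: 0.384 × 0.08 × 0.30 × 0.87 × 0.25 = 0.0020045
  VMS deposit: 0.179 × 0.40 × 0.60 × 0.72 × 0.84 = 0.025982
Marginal likelihood of the evidence = 0.059147.
P(banded iron formation | evidence) ≈ 0.0083685 / 0.059147 ≈ 0.141
P(iron oxide copper-gold | evidence) ≈ 0.022792 / 0.059147 ≈ 0.385
P(laterite nickel | evidence) ≈ 0.0020045 / 0.059147 ≈ 0.034
P(VMS deposit | evidence) ≈ 0.025982 / 0.059147 ≈ 0.439
The largest is 0.439, so VMS deposit is most probable.

VMS deposit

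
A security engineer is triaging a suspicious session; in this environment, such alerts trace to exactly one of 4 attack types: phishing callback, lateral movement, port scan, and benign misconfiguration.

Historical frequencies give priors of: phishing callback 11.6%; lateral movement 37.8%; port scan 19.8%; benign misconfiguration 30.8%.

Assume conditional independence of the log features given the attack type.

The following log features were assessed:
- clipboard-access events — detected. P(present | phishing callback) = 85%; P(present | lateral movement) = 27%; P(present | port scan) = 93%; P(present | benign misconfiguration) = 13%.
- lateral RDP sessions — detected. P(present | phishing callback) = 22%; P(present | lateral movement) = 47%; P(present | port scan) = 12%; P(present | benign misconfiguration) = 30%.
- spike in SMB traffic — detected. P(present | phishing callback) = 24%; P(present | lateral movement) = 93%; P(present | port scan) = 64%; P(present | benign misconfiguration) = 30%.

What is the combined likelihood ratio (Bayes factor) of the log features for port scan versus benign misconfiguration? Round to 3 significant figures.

6.10

Take the product of per-log feature likelihoods under each hypothesis, then divide.
  port scan: 0.93 × 0.12 × 0.64 = 0.071424
  benign misconfiguration: 0.13 × 0.30 × 0.30 = 0.0117
Bayes factor = 0.071424 / 0.0117 ≈ 6.10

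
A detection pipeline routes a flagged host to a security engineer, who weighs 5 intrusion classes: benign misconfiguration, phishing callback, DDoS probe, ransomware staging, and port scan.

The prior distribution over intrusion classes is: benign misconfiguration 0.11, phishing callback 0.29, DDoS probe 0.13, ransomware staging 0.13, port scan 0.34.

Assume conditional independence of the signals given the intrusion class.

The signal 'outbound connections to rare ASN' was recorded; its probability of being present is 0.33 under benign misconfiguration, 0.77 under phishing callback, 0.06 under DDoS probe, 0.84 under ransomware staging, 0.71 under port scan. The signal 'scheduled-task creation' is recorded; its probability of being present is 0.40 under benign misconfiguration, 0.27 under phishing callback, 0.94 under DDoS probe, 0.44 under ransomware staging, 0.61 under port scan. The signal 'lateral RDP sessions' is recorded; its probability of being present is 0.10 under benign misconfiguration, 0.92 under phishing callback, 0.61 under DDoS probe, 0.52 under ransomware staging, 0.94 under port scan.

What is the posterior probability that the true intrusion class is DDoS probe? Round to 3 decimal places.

0.020

Multiply each prior by the joint likelihood of the signal pattern:
  benign misconfiguration: 0.11 × 0.33 × 0.40 × 0.10 = 0.001452
  phishing callback: 0.29 × 0.77 × 0.27 × 0.92 = 0.055468
  DDoS probe: 0.13 × 0.06 × 0.94 × 0.61 = 0.0044725
  ransomware staging: 0.13 × 0.84 × 0.44 × 0.52 = 0.024985
  port scan: 0.34 × 0.71 × 0.61 × 0.94 = 0.13842
Marginal likelihood of the evidence = 0.2248.
P(DDoS probe | evidence) = 0.0044725 / 0.2248 ≈ 0.020.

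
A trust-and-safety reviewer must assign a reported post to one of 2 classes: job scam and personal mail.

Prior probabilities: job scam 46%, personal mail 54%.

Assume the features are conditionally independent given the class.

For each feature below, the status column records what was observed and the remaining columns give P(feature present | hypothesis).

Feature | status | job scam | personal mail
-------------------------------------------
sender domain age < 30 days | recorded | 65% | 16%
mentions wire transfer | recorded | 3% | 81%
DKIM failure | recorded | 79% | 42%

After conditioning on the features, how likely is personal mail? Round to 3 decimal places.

0.806

For each hypothesis, the unnormalized posterior weight is prior × product of the feature likelihoods:
  job scam: 0.46 × 0.65 × 0.03 × 0.79 = 0.0070863
  personal mail: 0.54 × 0.16 × 0.81 × 0.42 = 0.029393
Normalizing constant Z = 0.0070863 + 0.029393 = 0.03648.
P(personal mail | evidence) = 0.029393 / 0.03648 ≈ 0.806.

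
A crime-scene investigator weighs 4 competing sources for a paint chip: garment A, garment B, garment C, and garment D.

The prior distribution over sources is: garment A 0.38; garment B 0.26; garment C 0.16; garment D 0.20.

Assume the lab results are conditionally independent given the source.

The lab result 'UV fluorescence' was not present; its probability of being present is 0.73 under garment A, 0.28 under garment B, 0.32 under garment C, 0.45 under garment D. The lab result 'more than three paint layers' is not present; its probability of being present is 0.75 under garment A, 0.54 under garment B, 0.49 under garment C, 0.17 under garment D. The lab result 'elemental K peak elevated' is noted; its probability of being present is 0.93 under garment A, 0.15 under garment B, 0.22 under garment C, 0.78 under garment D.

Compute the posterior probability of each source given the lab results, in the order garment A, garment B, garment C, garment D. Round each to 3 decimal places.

0.198, 0.107, 0.102, 0.592

For each hypothesis, the unnormalized posterior weight is prior × product of the lab result likelihoods (using 1 − P(present | H) for each absent lab result):
  garment A: 0.38 × (1 − 0.73) × (1 − 0.75) × 0.93 = 0.023855
  garment B: 0.26 × (1 − 0.28) × (1 − 0.54) × 0.15 = 0.012917
  garment C: 0.16 × (1 − 0.32) × (1 − 0.49) × 0.22 = 0.012207
  garment D: 0.20 × (1 − 0.45) × (1 − 0.17) × 0.78 = 0.071214
Marginal likelihood of the evidence = 0.12019.
P(garment A | evidence) = 0.023855 / 0.12019 ≈ 0.198
P(garment B | evidence) = 0.012917 / 0.12019 ≈ 0.107
P(garment C | evidence) = 0.012207 / 0.12019 ≈ 0.102
P(garment D | evidence) = 0.071214 / 0.12019 ≈ 0.592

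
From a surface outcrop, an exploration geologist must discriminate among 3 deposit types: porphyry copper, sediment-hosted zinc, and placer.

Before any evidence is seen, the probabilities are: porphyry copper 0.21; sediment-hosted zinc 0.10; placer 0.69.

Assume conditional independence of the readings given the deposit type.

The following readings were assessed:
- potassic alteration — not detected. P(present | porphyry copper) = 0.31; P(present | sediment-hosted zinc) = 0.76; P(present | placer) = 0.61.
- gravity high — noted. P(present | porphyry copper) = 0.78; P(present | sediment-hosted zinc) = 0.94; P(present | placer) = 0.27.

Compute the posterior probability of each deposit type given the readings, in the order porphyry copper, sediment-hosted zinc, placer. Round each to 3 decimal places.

By Bayes' rule with conditional independence, the unnormalized weight for each hypothesis is prior × ∏ likelihoods (using 1 − P(present | H) for each absent reading):
  porphyry copper: 0.21 × (1 − 0.31) × 0.78 = 0.11302
  sediment-hosted zinc: 0.10 × (1 − 0.76) × 0.94 = 0.02256
  placer: 0.69 × (1 − 0.61) × 0.27 = 0.072657
Marginal likelihood of the evidence = 0.20824.
P(porphyry copper | evidence) = 0.11302 / 0.20824 ≈ 0.543
P(sediment-hosted zinc | evidence) = 0.02256 / 0.20824 ≈ 0.108
P(placer | evidence) = 0.072657 / 0.20824 ≈ 0.349

0.543, 0.108, 0.349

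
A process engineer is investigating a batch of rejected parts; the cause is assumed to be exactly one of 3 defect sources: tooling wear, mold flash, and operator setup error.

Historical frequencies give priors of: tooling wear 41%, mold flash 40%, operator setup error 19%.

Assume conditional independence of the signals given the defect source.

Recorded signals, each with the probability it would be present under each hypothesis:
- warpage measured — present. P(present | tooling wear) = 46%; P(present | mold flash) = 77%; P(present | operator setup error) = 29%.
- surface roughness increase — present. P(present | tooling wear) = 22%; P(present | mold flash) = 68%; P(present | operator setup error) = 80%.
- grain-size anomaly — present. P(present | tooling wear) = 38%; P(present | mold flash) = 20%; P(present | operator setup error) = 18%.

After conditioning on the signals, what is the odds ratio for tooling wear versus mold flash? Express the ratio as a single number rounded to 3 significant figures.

0.376

Posterior odds equal prior odds times the likelihood ratio; only the two competing hypotheses matter.
  tooling wear: 0.41 × 0.46 × 0.22 × 0.38 = 0.015767
  mold flash: 0.40 × 0.77 × 0.68 × 0.20 = 0.041888
Odds(tooling wear : mold flash) = 0.015767 / 0.041888 ≈ 0.376.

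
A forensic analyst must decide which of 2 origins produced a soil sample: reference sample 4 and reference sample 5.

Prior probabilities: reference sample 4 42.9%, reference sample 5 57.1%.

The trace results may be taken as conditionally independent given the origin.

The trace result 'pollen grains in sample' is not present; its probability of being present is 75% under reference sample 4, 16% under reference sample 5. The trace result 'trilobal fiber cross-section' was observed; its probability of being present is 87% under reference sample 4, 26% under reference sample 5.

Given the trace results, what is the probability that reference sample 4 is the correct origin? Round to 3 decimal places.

For each hypothesis, the unnormalized posterior weight is prior × product of the trace result likelihoods (using 1 − P(present | H) for each absent trace result):
  reference sample 4: 0.429 × (1 − 0.75) × 0.87 = 0.093308
  reference sample 5: 0.571 × (1 − 0.16) × 0.26 = 0.12471
Marginal likelihood of the evidence = 0.21801.
P(reference sample 4 | evidence) = 0.093308 / 0.21801 ≈ 0.428.

0.428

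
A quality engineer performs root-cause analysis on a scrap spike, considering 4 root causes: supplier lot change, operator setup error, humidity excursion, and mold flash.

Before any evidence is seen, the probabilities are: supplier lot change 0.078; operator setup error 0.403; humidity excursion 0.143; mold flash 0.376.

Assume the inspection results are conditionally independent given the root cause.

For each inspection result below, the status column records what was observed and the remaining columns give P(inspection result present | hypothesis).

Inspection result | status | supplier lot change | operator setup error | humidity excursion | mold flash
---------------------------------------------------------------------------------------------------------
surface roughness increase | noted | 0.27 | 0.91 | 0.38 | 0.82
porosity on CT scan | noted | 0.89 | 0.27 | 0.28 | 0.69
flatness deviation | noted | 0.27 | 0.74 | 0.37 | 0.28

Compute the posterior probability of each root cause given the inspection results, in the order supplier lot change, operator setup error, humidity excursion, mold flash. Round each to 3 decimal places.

0.035, 0.511, 0.039, 0.415

By Bayes' rule with conditional independence, the unnormalized weight for each hypothesis is prior × ∏ likelihoods:
  supplier lot change: 0.078 × 0.27 × 0.89 × 0.27 = 0.0050607
  operator setup error: 0.403 × 0.91 × 0.27 × 0.74 = 0.073273
  humidity excursion: 0.143 × 0.38 × 0.28 × 0.37 = 0.0056296
  mold flash: 0.376 × 0.82 × 0.69 × 0.28 = 0.059567
Marginal likelihood of the evidence = 0.14353.
P(supplier lot change | evidence) = 0.0050607 / 0.14353 ≈ 0.035
P(operator setup error | evidence) = 0.073273 / 0.14353 ≈ 0.511
P(humidity excursion | evidence) = 0.0056296 / 0.14353 ≈ 0.039
P(mold flash | evidence) = 0.059567 / 0.14353 ≈ 0.415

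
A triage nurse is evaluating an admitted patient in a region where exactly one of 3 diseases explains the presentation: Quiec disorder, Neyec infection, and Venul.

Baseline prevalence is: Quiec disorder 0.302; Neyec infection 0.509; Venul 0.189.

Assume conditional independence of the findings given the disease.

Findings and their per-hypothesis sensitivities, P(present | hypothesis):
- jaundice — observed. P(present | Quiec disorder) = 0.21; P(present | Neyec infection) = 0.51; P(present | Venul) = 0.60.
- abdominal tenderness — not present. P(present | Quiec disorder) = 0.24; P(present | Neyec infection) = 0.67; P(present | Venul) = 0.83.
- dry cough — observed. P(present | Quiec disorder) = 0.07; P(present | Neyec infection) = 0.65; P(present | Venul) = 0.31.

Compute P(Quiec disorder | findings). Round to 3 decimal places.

By Bayes' rule with conditional independence, the unnormalized weight for each hypothesis is prior × ∏ likelihoods (using 1 − P(present | H) for each absent finding):
  Quiec disorder: 0.302 × 0.21 × (1 − 0.24) × 0.07 = 0.0033739
  Neyec infection: 0.509 × 0.51 × (1 − 0.67) × 0.65 = 0.055682
  Venul: 0.189 × 0.60 × (1 − 0.83) × 0.31 = 0.0059762
Marginal likelihood of the evidence = 0.065032.
P(Quiec disorder | evidence) = 0.0033739 / 0.065032 ≈ 0.052.

0.052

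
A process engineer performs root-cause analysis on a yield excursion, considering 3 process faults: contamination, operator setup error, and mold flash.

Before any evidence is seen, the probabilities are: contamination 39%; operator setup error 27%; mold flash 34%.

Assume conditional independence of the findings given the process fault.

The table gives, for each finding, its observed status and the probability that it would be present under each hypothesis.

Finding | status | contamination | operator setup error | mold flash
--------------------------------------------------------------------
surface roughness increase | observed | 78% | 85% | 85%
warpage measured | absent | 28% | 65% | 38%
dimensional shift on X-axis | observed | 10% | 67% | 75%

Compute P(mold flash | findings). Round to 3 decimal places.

0.640

Multiply each prior by the joint likelihood of the evidence pattern (using 1 − P(present | H) for each absent finding):
  contamination: 0.39 × 0.78 × (1 − 0.28) × 0.10 = 0.021902
  operator setup error: 0.27 × 0.85 × (1 − 0.65) × 0.67 = 0.053818
  mold flash: 0.34 × 0.85 × (1 − 0.38) × 0.75 = 0.13439
The unnormalized weights sum to 0.21011.
P(mold flash | evidence) = 0.13439 / 0.21011 ≈ 0.640.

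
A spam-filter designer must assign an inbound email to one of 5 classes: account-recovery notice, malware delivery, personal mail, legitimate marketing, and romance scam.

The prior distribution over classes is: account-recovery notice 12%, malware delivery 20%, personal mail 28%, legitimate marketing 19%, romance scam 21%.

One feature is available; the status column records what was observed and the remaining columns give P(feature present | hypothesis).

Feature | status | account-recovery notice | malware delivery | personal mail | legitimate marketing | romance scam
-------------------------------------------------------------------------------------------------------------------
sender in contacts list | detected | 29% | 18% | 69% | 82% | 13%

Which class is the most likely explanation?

For each hypothesis, the unnormalized posterior weight is prior × likelihood:
  account-recovery notice: 0.12 × 0.29 = 0.0348
  malware delivery: 0.20 × 0.18 = 0.036
  personal mail: 0.28 × 0.69 = 0.1932
  legitimate marketing: 0.19 × 0.82 = 0.1558
  romance scam: 0.21 × 0.13 = 0.0273
Marginal likelihood of the evidence = 0.4471.
P(account-recovery notice | evidence) ≈ 0.0348 / 0.4471 ≈ 0.078
P(malware delivery | evidence) ≈ 0.036 / 0.4471 ≈ 0.081
P(personal mail | evidence) ≈ 0.1932 / 0.4471 ≈ 0.432
P(legitimate marketing | evidence) ≈ 0.1558 / 0.4471 ≈ 0.348
P(romance scam | evidence) ≈ 0.0273 / 0.4471 ≈ 0.061
The largest is 0.432, so personal mail is most probable.

personal mail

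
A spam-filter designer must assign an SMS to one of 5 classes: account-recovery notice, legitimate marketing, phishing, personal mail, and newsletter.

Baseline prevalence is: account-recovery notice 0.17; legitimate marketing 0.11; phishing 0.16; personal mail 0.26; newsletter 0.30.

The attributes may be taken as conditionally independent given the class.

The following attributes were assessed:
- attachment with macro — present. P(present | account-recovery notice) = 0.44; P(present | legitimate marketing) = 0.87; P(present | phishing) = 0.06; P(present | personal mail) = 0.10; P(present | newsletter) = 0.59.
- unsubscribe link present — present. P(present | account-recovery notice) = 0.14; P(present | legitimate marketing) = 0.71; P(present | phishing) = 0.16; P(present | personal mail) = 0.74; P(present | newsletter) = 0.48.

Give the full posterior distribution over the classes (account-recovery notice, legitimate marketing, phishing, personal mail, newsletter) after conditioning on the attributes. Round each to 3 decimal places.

By Bayes' rule with conditional independence, the unnormalized weight for each hypothesis is prior × ∏ likelihoods:
  account-recovery notice: 0.17 × 0.44 × 0.14 = 0.010472
  legitimate marketing: 0.11 × 0.87 × 0.71 = 0.067947
  phishing: 0.16 × 0.06 × 0.16 = 0.001536
  personal mail: 0.26 × 0.10 × 0.74 = 0.01924
  newsletter: 0.30 × 0.59 × 0.48 = 0.08496
The unnormalized weights sum to 0.18415.
P(account-recovery notice | evidence) = 0.010472 / 0.18415 ≈ 0.057
P(legitimate marketing | evidence) = 0.067947 / 0.18415 ≈ 0.369
P(phishing | evidence) = 0.001536 / 0.18415 ≈ 0.008
P(personal mail | evidence) = 0.01924 / 0.18415 ≈ 0.104
P(newsletter | evidence) = 0.08496 / 0.18415 ≈ 0.461

0.057, 0.369, 0.008, 0.104, 0.461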